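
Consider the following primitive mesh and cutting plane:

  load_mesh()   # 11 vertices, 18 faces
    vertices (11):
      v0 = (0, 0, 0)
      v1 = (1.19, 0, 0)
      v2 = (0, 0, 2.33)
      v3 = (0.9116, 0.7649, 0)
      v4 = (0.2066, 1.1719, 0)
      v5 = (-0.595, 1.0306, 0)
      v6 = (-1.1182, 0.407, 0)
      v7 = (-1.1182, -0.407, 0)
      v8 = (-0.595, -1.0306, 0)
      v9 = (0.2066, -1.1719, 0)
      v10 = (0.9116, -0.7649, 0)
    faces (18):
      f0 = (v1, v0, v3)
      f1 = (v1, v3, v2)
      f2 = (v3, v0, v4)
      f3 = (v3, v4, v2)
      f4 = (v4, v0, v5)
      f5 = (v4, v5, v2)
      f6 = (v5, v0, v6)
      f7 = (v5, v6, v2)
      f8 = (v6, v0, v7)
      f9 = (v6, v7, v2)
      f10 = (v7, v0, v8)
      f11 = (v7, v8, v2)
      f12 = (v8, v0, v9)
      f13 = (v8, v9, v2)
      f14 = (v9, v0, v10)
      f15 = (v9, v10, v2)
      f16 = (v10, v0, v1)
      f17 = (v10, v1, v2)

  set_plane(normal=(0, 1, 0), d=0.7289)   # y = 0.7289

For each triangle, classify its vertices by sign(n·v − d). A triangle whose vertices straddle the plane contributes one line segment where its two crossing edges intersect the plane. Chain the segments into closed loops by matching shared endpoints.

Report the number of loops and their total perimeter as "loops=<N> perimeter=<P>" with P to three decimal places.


loops=1 perimeter=4.354

Straddling triangles (8 of 18):
  (v1,v0,v3) [--+] → (0.868696, 0.7289, 0)–(0.924703, 0.7289, 0)  len=0.0560
  (v1,v3,v2) [-+-] → (0.924703, 0.7289, 0)–(0.868696, 0.7289, 0.109661)  len=0.1231
  (v3,v0,v4) [+-+] → (0.868696, 0.7289, 0)–(0.128501, 0.7289, 0)  len=0.7402
  (v3,v4,v2) [++-] → (0.128501, 0.7289, 0.880783)–(0.868696, 0.7289, 0.109661)  len=1.0689
  (v4,v0,v5) [+-+] → (0.128501, 0.7289, 0)–(-0.420818, 0.7289, 0)  len=0.5493
  (v4,v5,v2) [++-] → (-0.420818, 0.7289, 0.682089)–(0.128501, 0.7289, 0.880783)  len=0.5842
  (v5,v0,v6) [+--] → (-0.420818, 0.7289, 0)–(-0.848126, 0.7289, 0)  len=0.4273
  (v5,v6,v2) [+--] → (-0.848126, 0.7289, 0)–(-0.420818, 0.7289, 0.682089)  len=0.8049

Chained into 1 loop(s):
  loop 1: 8 segments, perimeter = 4.3539
Total perimeter = 4.354


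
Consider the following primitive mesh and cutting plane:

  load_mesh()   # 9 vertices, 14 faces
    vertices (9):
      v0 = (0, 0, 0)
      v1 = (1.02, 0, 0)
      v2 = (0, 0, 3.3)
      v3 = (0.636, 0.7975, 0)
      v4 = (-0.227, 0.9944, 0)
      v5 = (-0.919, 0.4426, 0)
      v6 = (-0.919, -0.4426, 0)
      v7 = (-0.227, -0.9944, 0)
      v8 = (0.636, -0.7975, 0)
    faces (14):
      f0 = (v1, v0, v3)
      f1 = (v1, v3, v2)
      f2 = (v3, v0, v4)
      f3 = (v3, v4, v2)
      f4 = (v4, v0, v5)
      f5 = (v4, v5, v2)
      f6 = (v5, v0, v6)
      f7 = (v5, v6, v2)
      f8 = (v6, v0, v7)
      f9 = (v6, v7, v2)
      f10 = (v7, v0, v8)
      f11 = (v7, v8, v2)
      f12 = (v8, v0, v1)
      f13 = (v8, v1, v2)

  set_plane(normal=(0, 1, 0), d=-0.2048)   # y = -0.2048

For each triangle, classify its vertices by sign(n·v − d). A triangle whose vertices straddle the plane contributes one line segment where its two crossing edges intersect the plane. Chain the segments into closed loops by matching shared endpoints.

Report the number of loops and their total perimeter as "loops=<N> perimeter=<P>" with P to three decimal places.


loops=1 perimeter=7.445

Straddling triangles (8 of 14):
  (v5,v0,v6) [++-] → (-0.42524, -0.2048, 0)–(-0.919, -0.2048, 0)  len=0.4938
  (v5,v6,v2) [+-+] → (-0.919, -0.2048, 0)–(-0.42524, -0.2048, 1.77302)  len=1.8405
  (v6,v0,v7) [-+-] → (-0.42524, -0.2048, 0)–(-0.0467514, -0.2048, 0)  len=0.3785
  (v6,v7,v2) [--+] → (-0.0467514, -0.2048, 2.62035)–(-0.42524, -0.2048, 1.77302)  len=0.9280
  (v7,v0,v8) [-+-] → (-0.0467514, -0.2048, 0)–(0.163326, -0.2048, 0)  len=0.2101
  (v7,v8,v2) [--+] → (0.163326, -0.2048, 2.45255)–(-0.0467514, -0.2048, 2.62035)  len=0.2689
  (v8,v0,v1) [-++] → (0.163326, -0.2048, 0)–(0.921388, -0.2048, 0)  len=0.7581
  (v8,v1,v2) [-++] → (0.921388, -0.2048, 0)–(0.163326, -0.2048, 2.45255)  len=2.5670

Chained into 1 loop(s):
  loop 1: 8 segments, perimeter = 7.4448
Total perimeter = 7.445


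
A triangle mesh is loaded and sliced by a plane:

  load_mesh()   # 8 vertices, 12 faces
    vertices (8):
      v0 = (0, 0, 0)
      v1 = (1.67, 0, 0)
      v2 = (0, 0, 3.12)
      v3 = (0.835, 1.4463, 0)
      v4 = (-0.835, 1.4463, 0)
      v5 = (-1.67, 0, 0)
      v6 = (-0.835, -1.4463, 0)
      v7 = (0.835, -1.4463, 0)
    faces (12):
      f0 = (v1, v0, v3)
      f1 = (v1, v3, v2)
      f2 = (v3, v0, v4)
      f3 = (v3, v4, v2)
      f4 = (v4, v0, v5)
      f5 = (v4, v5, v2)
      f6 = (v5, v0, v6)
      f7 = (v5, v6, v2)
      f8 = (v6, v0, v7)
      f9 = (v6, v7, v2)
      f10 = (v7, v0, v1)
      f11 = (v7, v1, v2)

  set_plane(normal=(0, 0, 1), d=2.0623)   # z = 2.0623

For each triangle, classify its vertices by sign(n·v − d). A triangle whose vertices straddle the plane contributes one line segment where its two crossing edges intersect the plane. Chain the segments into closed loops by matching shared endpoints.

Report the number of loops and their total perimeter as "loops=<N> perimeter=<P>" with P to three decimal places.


Straddling triangles (6 of 12):
  (v1,v3,v2) [--+] → (0.28307, 0.490305, 2.0623)–(0.566141, 0, 2.0623)  len=0.5662
  (v3,v4,v2) [--+] → (-0.28307, 0.490305, 2.0623)–(0.28307, 0.490305, 2.0623)  len=0.5661
  (v4,v5,v2) [--+] → (-0.566141, 0, 2.0623)–(-0.28307, 0.490305, 2.0623)  len=0.5662
  (v5,v6,v2) [--+] → (-0.28307, -0.490305, 2.0623)–(-0.566141, 0, 2.0623)  len=0.5662
  (v6,v7,v2) [--+] → (0.28307, -0.490305, 2.0623)–(-0.28307, -0.490305, 2.0623)  len=0.5661
  (v7,v1,v2) [--+] → (0.566141, 0, 2.0623)–(0.28307, -0.490305, 2.0623)  len=0.5662

Chained into 1 loop(s):
  loop 1: 6 segments, perimeter = 3.3969
Total perimeter = 3.397

loops=1 perimeter=3.397


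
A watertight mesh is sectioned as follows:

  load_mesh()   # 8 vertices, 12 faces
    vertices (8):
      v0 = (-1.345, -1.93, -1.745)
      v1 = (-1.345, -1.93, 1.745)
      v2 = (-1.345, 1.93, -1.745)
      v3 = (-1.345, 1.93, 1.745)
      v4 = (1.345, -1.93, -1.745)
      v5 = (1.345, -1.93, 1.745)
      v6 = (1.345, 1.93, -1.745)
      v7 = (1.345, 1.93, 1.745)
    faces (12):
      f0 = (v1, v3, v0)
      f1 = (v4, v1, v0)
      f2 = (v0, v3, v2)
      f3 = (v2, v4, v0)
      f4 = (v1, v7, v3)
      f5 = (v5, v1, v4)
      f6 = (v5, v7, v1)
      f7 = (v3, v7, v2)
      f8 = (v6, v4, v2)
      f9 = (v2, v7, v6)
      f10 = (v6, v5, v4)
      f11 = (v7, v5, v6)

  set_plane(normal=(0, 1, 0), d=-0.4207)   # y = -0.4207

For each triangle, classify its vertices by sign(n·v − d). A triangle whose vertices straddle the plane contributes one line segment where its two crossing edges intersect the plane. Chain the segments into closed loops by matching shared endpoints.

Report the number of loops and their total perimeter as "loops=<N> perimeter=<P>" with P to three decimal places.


Straddling triangles (8 of 12):
  (v1,v3,v0) [-+-] → (-1.345, -0.4207, 1.745)–(-1.345, -0.4207, -0.380374)  len=2.1254
  (v0,v3,v2) [-++] → (-1.345, -0.4207, -0.380374)–(-1.345, -0.4207, -1.745)  len=1.3646
  (v2,v4,v0) [+--] → (0.293182, -0.4207, -1.745)–(-1.345, -0.4207, -1.745)  len=1.6382
  (v1,v7,v3) [-++] → (-0.293182, -0.4207, 1.745)–(-1.345, -0.4207, 1.745)  len=1.0518
  (v5,v7,v1) [-+-] → (1.345, -0.4207, 1.745)–(-0.293182, -0.4207, 1.745)  len=1.6382
  (v6,v4,v2) [+-+] → (1.345, -0.4207, -1.745)–(0.293182, -0.4207, -1.745)  len=1.0518
  (v6,v5,v4) [+--] → (1.345, -0.4207, 0.380374)–(1.345, -0.4207, -1.745)  len=2.1254
  (v7,v5,v6) [+-+] → (1.345, -0.4207, 1.745)–(1.345, -0.4207, 0.380374)  len=1.3646

Chained into 1 loop(s):
  loop 1: 8 segments, perimeter = 12.3600
Total perimeter = 12.360

loops=1 perimeter=12.360


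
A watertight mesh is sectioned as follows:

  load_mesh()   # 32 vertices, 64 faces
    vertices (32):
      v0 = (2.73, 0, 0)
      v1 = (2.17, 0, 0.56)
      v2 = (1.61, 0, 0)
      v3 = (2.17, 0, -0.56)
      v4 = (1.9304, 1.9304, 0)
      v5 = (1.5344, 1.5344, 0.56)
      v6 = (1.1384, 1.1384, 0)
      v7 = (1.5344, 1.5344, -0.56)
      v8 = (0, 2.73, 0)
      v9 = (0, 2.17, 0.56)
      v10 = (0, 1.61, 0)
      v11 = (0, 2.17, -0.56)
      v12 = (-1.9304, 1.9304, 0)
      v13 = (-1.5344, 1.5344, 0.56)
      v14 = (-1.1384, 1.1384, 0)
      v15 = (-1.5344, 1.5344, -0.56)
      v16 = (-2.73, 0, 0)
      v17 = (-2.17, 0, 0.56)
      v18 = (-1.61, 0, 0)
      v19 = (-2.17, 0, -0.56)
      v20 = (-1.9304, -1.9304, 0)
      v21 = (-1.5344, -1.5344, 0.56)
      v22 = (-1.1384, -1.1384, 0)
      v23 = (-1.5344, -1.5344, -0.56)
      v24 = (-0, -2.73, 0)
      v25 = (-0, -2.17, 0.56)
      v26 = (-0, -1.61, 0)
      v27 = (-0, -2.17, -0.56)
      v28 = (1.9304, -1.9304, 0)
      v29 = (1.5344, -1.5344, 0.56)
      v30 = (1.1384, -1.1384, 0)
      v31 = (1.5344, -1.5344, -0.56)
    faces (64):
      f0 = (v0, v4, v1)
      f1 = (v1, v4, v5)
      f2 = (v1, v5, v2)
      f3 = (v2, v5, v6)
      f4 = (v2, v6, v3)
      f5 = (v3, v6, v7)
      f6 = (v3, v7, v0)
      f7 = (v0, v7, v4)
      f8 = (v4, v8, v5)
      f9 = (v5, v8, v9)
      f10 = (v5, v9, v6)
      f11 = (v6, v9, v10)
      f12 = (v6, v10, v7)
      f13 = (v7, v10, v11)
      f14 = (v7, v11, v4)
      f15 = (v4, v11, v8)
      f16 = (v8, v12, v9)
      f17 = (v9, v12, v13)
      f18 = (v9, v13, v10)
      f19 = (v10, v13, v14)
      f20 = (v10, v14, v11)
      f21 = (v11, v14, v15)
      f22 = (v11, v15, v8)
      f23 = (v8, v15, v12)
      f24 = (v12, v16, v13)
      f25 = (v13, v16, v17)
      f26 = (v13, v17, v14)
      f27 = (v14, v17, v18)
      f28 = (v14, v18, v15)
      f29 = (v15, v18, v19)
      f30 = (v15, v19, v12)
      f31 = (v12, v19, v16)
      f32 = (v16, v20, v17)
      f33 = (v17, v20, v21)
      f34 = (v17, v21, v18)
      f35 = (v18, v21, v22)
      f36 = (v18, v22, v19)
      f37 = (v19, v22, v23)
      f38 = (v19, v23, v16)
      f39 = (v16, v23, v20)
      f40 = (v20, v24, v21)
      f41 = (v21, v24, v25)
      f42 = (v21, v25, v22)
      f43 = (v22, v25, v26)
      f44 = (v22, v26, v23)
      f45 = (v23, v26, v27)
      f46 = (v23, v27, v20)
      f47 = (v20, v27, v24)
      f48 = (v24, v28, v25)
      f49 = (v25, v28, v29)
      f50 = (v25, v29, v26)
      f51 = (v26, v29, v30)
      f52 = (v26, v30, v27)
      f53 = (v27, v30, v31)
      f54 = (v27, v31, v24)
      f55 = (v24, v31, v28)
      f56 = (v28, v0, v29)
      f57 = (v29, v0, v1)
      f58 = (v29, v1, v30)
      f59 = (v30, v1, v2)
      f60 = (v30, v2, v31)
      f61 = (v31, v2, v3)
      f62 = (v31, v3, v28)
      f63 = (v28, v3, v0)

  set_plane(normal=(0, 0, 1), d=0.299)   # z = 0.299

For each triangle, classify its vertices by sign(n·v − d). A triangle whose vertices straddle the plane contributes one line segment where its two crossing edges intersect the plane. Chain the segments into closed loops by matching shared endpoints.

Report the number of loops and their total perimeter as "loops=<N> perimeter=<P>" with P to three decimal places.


Straddling triangles (32 of 64):
  (v0,v4,v1) [--+] → (2.05833, 0.899704, 0.299)–(2.431, 0, 0.299)  len=0.9738
  (v1,v4,v5) [+-+] → (2.05833, 0.899704, 0.299)–(1.71896, 1.71896, 0.299)  len=0.8868
  (v1,v5,v2) [++-] → (1.56964, 0.81926, 0.299)–(1.909, 0, 0.299)  len=0.8868
  (v2,v5,v6) [-+-] → (1.56964, 0.81926, 0.299)–(1.34984, 1.34984, 0.299)  len=0.5743
  (v4,v8,v5) [--+] → (0.81926, 2.09164, 0.299)–(1.71896, 1.71896, 0.299)  len=0.9738
  (v5,v8,v9) [+-+] → (0.81926, 2.09164, 0.299)–(0, 2.431, 0.299)  len=0.8868
  (v5,v9,v6) [++-] → (0.530576, 1.6892, 0.299)–(1.34984, 1.34984, 0.299)  len=0.8868
  (v6,v9,v10) [-+-] → (0.530576, 1.6892, 0.299)–(0, 1.909, 0.299)  len=0.5743
  (v8,v12,v9) [--+] → (-0.899704, 2.05833, 0.299)–(0, 2.431, 0.299)  len=0.9738
  (v9,v12,v13) [+-+] → (-0.899704, 2.05833, 0.299)–(-1.71896, 1.71896, 0.299)  len=0.8868
  (v9,v13,v10) [++-] → (-0.81926, 1.56964, 0.299)–(0, 1.909, 0.299)  len=0.8868
  (v10,v13,v14) [-+-] → (-0.81926, 1.56964, 0.299)–(-1.34984, 1.34984, 0.299)  len=0.5743
  (v12,v16,v13) [--+] → (-2.09164, 0.81926, 0.299)–(-1.71896, 1.71896, 0.299)  len=0.9738
  (v13,v16,v17) [+-+] → (-2.09164, 0.81926, 0.299)–(-2.431, 0, 0.299)  len=0.8868
  (v13,v17,v14) [++-] → (-1.6892, 0.530576, 0.299)–(-1.34984, 1.34984, 0.299)  len=0.8868
  (v14,v17,v18) [-+-] → (-1.6892, 0.530576, 0.299)–(-1.909, 0, 0.299)  len=0.5743
  (v16,v20,v17) [--+] → (-2.05833, -0.899704, 0.299)–(-2.431, 0, 0.299)  len=0.9738
  (v17,v20,v21) [+-+] → (-2.05833, -0.899704, 0.299)–(-1.71896, -1.71896, 0.299)  len=0.8868
  (v17,v21,v18) [++-] → (-1.56964, -0.81926, 0.299)–(-1.909, 0, 0.299)  len=0.8868
  (v18,v21,v22) [-+-] → (-1.56964, -0.81926, 0.299)–(-1.34984, -1.34984, 0.299)  len=0.5743
  (v20,v24,v21) [--+] → (-0.81926, -2.09164, 0.299)–(-1.71896, -1.71896, 0.299)  len=0.9738
  (v21,v24,v25) [+-+] → (-0.81926, -2.09164, 0.299)–(0, -2.431, 0.299)  len=0.8868
  (v21,v25,v22) [++-] → (-0.530576, -1.6892, 0.299)–(-1.34984, -1.34984, 0.299)  len=0.8868
  (v22,v25,v26) [-+-] → (-0.530576, -1.6892, 0.299)–(0, -1.909, 0.299)  len=0.5743
  (v24,v28,v25) [--+] → (0.899704, -2.05833, 0.299)–(0, -2.431, 0.299)  len=0.9738
  (v25,v28,v29) [+-+] → (0.899704, -2.05833, 0.299)–(1.71896, -1.71896, 0.299)  len=0.8868
  (v25,v29,v26) [++-] → (0.81926, -1.56964, 0.299)–(0, -1.909, 0.299)  len=0.8868
  (v26,v29,v30) [-+-] → (0.81926, -1.56964, 0.299)–(1.34984, -1.34984, 0.299)  len=0.5743
  (v28,v0,v29) [--+] → (2.09164, -0.81926, 0.299)–(1.71896, -1.71896, 0.299)  len=0.9738
  (v29,v0,v1) [+-+] → (2.09164, -0.81926, 0.299)–(2.431, 0, 0.299)  len=0.8868
  (v29,v1,v30) [++-] → (1.6892, -0.530576, 0.299)–(1.34984, -1.34984, 0.299)  len=0.8868
  (v30,v1,v2) [-+-] → (1.6892, -0.530576, 0.299)–(1.909, 0, 0.299)  len=0.5743

Chained into 2 loop(s):
  loop 1: 16 segments, perimeter = 14.8848
  loop 2: 16 segments, perimeter = 11.6885
Total perimeter = 26.573

loops=2 perimeter=26.573


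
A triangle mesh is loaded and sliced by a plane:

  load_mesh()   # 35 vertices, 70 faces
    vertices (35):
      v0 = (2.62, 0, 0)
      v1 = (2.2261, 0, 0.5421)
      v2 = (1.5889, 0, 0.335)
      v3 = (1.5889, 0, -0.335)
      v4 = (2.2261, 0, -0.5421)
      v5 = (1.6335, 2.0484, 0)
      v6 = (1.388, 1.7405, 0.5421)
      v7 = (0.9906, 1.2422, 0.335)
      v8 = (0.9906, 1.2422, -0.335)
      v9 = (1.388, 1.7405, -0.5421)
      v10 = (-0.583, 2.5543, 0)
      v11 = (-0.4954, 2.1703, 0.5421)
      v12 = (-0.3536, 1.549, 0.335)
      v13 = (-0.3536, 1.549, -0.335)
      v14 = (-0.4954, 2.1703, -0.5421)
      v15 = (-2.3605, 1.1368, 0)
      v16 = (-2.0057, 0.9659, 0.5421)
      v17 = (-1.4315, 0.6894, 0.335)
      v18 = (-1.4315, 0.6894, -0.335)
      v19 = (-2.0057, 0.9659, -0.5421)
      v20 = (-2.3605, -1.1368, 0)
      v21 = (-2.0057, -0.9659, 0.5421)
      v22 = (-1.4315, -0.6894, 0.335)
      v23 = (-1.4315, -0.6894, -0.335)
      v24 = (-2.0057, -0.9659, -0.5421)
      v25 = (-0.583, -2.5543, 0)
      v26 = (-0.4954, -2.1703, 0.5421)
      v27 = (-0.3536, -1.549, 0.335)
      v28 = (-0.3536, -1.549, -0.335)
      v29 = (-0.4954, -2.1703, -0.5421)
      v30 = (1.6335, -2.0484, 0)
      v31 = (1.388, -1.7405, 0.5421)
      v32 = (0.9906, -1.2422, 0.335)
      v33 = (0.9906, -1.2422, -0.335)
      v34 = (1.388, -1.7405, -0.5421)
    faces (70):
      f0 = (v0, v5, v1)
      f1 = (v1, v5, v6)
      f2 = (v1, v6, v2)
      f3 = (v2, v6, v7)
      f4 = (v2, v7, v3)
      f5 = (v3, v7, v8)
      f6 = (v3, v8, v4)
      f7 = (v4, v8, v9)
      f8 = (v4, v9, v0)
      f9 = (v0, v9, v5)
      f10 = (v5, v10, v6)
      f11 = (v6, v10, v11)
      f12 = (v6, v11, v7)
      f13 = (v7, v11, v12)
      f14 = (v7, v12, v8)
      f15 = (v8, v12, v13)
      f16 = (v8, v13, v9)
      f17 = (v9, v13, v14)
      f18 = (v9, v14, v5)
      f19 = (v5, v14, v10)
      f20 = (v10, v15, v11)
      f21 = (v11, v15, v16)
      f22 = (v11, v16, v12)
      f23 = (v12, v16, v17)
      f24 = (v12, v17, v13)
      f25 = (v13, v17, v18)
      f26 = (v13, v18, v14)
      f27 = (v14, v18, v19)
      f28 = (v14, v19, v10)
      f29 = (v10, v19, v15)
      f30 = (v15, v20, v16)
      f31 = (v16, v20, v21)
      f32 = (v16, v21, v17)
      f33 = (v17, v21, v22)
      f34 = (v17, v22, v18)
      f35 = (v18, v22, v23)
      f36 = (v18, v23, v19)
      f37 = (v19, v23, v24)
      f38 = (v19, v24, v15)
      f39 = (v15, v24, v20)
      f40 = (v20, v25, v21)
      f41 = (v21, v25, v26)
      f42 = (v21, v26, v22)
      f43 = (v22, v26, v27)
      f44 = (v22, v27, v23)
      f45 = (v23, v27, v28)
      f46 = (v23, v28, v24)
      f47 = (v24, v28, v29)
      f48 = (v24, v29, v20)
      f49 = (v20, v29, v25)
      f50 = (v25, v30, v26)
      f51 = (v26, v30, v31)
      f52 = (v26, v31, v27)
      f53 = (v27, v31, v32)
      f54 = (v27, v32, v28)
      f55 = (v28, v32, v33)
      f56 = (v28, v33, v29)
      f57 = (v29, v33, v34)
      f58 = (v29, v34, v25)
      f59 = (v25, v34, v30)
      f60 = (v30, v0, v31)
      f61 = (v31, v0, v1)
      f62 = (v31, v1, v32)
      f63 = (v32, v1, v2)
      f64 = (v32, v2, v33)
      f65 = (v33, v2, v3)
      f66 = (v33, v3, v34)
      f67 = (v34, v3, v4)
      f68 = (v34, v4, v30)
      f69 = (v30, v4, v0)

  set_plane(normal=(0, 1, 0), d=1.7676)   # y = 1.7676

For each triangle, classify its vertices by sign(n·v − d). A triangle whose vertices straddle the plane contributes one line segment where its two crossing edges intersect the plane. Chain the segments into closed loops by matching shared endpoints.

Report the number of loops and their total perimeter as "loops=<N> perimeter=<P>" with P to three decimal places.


loops=1 perimeter=7.670

Straddling triangles (16 of 70):
  (v0,v5,v1) [-+-] → (1.76873, 1.7676, 0)–(1.71474, 1.7676, 0.0743125)  len=0.0919
  (v1,v5,v6) [-+-] → (1.71474, 1.7676, 0.0743125)–(1.40961, 1.7676, 0.494387)  len=0.5192
  (v0,v9,v5) [--+] → (1.40961, 1.7676, -0.494387)–(1.76873, 1.7676, 0)  len=0.6111
  (v5,v10,v6) [++-] → (1.32236, 1.7676, 0.524048)–(1.40961, 1.7676, 0.494387)  len=0.0921
  (v6,v10,v11) [-++] → (1.32236, 1.7676, 0.524048)–(1.26925, 1.7676, 0.5421)  len=0.0561
  (v6,v11,v7) [-+-] → (1.26925, 1.7676, 0.5421)–(0.149371, 1.7676, 0.45224)  len=1.1235
  (v7,v11,v12) [-+-] → (0.149371, 1.7676, 0.45224)–(-0.403491, 1.7676, 0.407867)  len=0.5546
  (v9,v13,v14) [--+] → (-0.403491, 1.7676, -0.407867)–(1.26925, 1.7676, -0.5421)  len=1.6781
  (v9,v14,v5) [-++] → (1.26925, 1.7676, -0.5421)–(1.40961, 1.7676, -0.494387)  len=0.1482
  (v10,v15,v11) [+-+] → (-1.5695, 1.7676, 0)–(-1.22213, 1.7676, 0.330872)  len=0.4797
  (v11,v15,v16) [+--] → (-1.22213, 1.7676, 0.330872)–(-1.00038, 1.7676, 0.5421)  len=0.3063
  (v11,v16,v12) [+--] → (-1.00038, 1.7676, 0.5421)–(-0.403491, 1.7676, 0.407867)  len=0.6118
  (v13,v18,v14) [--+] → (-0.749953, 1.7676, -0.485783)–(-0.403491, 1.7676, -0.407867)  len=0.3551
  (v14,v18,v19) [+--] → (-0.749953, 1.7676, -0.485783)–(-1.00038, 1.7676, -0.5421)  len=0.2567
  (v14,v19,v10) [+-+] → (-1.00038, 1.7676, -0.5421)–(-1.28763, 1.7676, -0.26849)  len=0.3967
  (v10,v19,v15) [+--] → (-1.28763, 1.7676, -0.26849)–(-1.5695, 1.7676, 0)  len=0.3893

Chained into 1 loop(s):
  loop 1: 16 segments, perimeter = 7.6704
Total perimeter = 7.670


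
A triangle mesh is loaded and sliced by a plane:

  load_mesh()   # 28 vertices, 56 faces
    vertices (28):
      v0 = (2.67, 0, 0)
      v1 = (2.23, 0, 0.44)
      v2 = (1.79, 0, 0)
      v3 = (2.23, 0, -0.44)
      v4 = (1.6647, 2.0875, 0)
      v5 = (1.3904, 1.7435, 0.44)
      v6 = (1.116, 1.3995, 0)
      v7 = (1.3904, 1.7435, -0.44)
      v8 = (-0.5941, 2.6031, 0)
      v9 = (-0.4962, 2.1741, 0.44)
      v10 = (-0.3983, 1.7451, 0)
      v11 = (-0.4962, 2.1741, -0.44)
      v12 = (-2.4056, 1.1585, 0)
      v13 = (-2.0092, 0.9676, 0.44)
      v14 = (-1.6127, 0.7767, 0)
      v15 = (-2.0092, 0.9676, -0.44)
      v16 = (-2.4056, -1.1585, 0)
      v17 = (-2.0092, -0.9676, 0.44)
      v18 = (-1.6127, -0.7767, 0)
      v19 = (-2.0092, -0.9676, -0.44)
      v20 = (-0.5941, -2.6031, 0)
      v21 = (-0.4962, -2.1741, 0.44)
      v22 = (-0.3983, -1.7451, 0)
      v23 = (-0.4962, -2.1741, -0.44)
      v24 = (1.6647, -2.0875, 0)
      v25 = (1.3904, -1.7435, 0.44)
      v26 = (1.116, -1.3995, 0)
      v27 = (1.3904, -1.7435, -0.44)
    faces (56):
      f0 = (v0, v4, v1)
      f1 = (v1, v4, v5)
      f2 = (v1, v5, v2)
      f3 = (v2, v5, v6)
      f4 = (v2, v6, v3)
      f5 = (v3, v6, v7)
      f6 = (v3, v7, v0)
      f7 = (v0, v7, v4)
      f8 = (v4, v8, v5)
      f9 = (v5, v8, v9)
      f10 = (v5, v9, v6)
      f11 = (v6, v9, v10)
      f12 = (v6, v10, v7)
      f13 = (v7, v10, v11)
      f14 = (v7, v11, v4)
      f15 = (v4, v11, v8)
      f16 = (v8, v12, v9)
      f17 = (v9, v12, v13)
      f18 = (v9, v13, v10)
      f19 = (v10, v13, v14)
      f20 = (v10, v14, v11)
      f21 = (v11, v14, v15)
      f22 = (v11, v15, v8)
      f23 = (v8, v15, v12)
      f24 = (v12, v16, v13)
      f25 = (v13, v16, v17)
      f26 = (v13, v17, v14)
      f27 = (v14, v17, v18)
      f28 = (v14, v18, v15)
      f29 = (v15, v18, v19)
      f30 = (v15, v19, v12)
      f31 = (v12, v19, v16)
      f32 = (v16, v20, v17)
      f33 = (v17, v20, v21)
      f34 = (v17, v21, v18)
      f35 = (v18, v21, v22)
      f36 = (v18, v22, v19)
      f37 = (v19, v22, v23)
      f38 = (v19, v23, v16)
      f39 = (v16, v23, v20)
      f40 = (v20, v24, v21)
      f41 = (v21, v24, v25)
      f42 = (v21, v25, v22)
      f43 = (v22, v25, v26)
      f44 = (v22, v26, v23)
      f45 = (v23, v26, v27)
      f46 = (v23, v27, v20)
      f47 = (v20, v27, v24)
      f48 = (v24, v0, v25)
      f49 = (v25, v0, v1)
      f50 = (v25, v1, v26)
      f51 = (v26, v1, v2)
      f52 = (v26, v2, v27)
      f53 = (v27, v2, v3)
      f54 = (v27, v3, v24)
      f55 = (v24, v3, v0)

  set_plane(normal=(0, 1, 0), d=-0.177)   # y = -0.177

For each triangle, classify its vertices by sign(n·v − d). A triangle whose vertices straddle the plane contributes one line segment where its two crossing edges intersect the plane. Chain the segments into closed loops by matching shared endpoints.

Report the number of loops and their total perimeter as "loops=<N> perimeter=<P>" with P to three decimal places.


loops=2 perimeter=4.858

Straddling triangles (16 of 56):
  (v12,v16,v13) [+-+] → (-2.4056, -0.177, 0)–(-2.2226, -0.177, 0.203123)  len=0.2734
  (v13,v16,v17) [+--] → (-2.2226, -0.177, 0.203123)–(-2.0092, -0.177, 0.44)  len=0.3188
  (v13,v17,v14) [+-+] → (-2.0092, -0.177, 0.44)–(-1.82949, -0.177, 0.240571)  len=0.2685
  (v14,v17,v18) [+--] → (-1.82949, -0.177, 0.240571)–(-1.6127, -0.177, 0)  len=0.3238
  (v14,v18,v15) [+-+] → (-1.6127, -0.177, 0)–(-1.74902, -0.177, -0.151274)  len=0.2036
  (v15,v18,v19) [+--] → (-1.74902, -0.177, -0.151274)–(-2.0092, -0.177, -0.44)  len=0.3887
  (v15,v19,v12) [+-+] → (-2.0092, -0.177, -0.44)–(-2.1566, -0.177, -0.276384)  len=0.2202
  (v12,v19,v16) [+--] → (-2.1566, -0.177, -0.276384)–(-2.4056, -0.177, 0)  len=0.3720
  (v24,v0,v25) [-+-] → (2.58476, -0.177, 0)–(2.5401, -0.177, 0.0446688)  len=0.0632
  (v25,v0,v1) [-++] → (2.5401, -0.177, 0.0446688)–(2.14476, -0.177, 0.44)  len=0.5591
  (v25,v1,v26) [-+-] → (2.14476, -0.177, 0.44)–(2.08911, -0.177, 0.384352)  len=0.0787
  (v26,v1,v2) [-++] → (2.08911, -0.177, 0.384352)–(1.70476, -0.177, 0)  len=0.5436
  (v26,v2,v27) [-+-] → (1.70476, -0.177, 0)–(1.74943, -0.177, -0.0446688)  len=0.0632
  (v27,v2,v3) [-++] → (1.74943, -0.177, -0.0446688)–(2.14476, -0.177, -0.44)  len=0.5591
  (v27,v3,v24) [-+-] → (2.14476, -0.177, -0.44)–(2.18207, -0.177, -0.402692)  len=0.0528
  (v24,v3,v0) [-++] → (2.18207, -0.177, -0.402692)–(2.58476, -0.177, 0)  len=0.5695

Chained into 2 loop(s):
  loop 1: 8 segments, perimeter = 2.3690
  loop 2: 8 segments, perimeter = 2.4890
Total perimeter = 4.858


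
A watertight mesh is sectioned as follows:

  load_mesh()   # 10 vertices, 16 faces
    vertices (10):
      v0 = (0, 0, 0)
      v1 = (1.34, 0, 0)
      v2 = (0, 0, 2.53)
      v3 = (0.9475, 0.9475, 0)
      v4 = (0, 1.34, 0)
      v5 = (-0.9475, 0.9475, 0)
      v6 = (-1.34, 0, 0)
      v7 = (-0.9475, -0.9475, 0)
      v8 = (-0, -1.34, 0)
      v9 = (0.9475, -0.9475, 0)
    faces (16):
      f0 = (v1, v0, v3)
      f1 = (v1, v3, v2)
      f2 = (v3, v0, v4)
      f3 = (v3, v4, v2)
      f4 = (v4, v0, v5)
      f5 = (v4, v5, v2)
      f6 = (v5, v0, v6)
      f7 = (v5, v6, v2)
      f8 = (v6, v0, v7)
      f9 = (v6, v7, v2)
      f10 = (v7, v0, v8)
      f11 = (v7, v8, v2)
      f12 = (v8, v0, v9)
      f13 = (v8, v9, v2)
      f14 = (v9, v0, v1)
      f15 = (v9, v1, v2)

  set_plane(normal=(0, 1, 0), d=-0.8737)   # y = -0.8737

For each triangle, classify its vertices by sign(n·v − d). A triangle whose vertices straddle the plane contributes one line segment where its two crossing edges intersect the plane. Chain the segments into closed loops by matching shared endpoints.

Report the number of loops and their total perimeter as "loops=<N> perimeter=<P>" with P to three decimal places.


Straddling triangles (8 of 16):
  (v6,v0,v7) [++-] → (-0.8737, -0.8737, 0)–(-0.978072, -0.8737, 0)  len=0.1044
  (v6,v7,v2) [+-+] → (-0.978072, -0.8737, 0)–(-0.8737, -0.8737, 0.19706)  len=0.2230
  (v7,v0,v8) [-+-] → (-0.8737, -0.8737, 0)–(0, -0.8737, 0)  len=0.8737
  (v7,v8,v2) [--+] → (0, -0.8737, 0.880402)–(-0.8737, -0.8737, 0.19706)  len=1.1092
  (v8,v0,v9) [-+-] → (0, -0.8737, 0)–(0.8737, -0.8737, 0)  len=0.8737
  (v8,v9,v2) [--+] → (0.8737, -0.8737, 0.19706)–(0, -0.8737, 0.880402)  len=1.1092
  (v9,v0,v1) [-++] → (0.8737, -0.8737, 0)–(0.978072, -0.8737, 0)  len=0.1044
  (v9,v1,v2) [-++] → (0.978072, -0.8737, 0)–(0.8737, -0.8737, 0.19706)  len=0.2230

Chained into 1 loop(s):
  loop 1: 8 segments, perimeter = 4.6205
Total perimeter = 4.621

loops=1 perimeter=4.621


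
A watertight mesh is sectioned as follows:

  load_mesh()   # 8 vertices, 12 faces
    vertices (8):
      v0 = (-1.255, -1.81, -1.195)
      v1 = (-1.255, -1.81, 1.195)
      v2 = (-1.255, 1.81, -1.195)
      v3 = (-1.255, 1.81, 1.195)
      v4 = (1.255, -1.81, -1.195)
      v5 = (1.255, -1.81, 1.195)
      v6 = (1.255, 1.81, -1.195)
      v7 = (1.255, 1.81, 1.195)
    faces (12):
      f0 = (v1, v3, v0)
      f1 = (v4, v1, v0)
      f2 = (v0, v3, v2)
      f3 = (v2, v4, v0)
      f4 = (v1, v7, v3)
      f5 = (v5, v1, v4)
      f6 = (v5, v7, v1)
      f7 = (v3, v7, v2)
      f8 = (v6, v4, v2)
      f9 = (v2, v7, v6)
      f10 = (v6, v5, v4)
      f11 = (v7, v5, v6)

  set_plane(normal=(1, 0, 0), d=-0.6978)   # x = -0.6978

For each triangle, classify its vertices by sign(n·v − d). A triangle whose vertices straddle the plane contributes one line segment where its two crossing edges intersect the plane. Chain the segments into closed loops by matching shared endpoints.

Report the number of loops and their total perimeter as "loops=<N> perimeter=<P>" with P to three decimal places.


Straddling triangles (8 of 12):
  (v4,v1,v0) [+--] → (-0.6978, -1.81, 0.664439)–(-0.6978, -1.81, -1.195)  len=1.8594
  (v2,v4,v0) [-+-] → (-0.6978, 1.00639, -1.195)–(-0.6978, -1.81, -1.195)  len=2.8164
  (v1,v7,v3) [-+-] → (-0.6978, -1.00639, 1.195)–(-0.6978, 1.81, 1.195)  len=2.8164
  (v5,v1,v4) [+-+] → (-0.6978, -1.81, 1.195)–(-0.6978, -1.81, 0.664439)  len=0.5306
  (v5,v7,v1) [++-] → (-0.6978, -1.00639, 1.195)–(-0.6978, -1.81, 1.195)  len=0.8036
  (v3,v7,v2) [-+-] → (-0.6978, 1.81, 1.195)–(-0.6978, 1.81, -0.664439)  len=1.8594
  (v6,v4,v2) [++-] → (-0.6978, 1.00639, -1.195)–(-0.6978, 1.81, -1.195)  len=0.8036
  (v2,v7,v6) [-++] → (-0.6978, 1.81, -0.664439)–(-0.6978, 1.81, -1.195)  len=0.5306

Chained into 1 loop(s):
  loop 1: 8 segments, perimeter = 12.0200
Total perimeter = 12.020

loops=1 perimeter=12.020


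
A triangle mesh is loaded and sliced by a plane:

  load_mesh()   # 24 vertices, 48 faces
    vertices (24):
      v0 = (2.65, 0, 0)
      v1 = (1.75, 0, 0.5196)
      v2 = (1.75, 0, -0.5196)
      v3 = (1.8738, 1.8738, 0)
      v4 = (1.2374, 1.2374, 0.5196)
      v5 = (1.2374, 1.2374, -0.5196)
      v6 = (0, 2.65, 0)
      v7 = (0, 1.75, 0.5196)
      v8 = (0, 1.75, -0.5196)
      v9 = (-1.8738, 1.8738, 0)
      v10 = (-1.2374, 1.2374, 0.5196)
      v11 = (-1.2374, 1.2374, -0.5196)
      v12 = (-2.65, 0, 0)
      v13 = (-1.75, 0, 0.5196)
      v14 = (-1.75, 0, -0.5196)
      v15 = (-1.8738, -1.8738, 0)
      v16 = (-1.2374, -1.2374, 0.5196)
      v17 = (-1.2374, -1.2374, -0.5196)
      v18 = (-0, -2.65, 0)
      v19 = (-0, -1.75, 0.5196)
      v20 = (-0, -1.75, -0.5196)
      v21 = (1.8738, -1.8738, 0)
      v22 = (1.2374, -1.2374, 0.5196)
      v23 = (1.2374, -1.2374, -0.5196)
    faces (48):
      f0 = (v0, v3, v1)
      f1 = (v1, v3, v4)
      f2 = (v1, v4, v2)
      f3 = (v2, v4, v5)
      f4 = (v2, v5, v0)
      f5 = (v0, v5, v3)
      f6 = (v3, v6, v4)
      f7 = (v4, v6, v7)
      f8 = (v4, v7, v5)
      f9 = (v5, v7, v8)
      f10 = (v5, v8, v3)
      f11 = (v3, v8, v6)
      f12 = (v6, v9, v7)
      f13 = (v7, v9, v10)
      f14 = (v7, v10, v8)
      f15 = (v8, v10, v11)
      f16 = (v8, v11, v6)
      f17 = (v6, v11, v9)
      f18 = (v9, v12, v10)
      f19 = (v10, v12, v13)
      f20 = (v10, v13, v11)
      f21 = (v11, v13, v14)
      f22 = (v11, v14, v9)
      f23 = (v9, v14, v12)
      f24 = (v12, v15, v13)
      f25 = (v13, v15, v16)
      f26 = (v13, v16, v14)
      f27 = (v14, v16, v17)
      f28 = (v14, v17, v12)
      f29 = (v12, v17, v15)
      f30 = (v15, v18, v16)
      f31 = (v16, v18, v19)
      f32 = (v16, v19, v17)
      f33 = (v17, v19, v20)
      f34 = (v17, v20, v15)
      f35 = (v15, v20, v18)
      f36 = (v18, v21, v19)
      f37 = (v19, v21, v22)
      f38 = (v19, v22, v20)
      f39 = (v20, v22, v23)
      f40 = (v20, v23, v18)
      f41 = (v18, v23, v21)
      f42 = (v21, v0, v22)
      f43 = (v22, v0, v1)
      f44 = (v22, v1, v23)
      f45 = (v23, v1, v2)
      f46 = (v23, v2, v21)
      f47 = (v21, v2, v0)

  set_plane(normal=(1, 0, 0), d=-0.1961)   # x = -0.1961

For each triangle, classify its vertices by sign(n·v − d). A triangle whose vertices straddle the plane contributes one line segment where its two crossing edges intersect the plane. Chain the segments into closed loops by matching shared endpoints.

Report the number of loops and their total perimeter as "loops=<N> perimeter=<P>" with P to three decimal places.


loops=2 perimeter=6.235

Straddling triangles (12 of 48):
  (v6,v9,v7) [+-+] → (-0.1961, 2.56877, 0)–(-0.1961, 1.76296, 0.465222)  len=0.9305
  (v7,v9,v10) [+--] → (-0.1961, 1.76296, 0.465222)–(-0.1961, 1.66876, 0.5196)  len=0.1088
  (v7,v10,v8) [+-+] → (-0.1961, 1.66876, 0.5196)–(-0.1961, 1.66876, -0.35491)  len=0.8745
  (v8,v10,v11) [+--] → (-0.1961, 1.66876, -0.35491)–(-0.1961, 1.66876, -0.5196)  len=0.1647
  (v8,v11,v6) [+-+] → (-0.1961, 1.66876, -0.5196)–(-0.1961, 2.42613, -0.0823449)  len=0.8745
  (v6,v11,v9) [+--] → (-0.1961, 2.42613, -0.0823449)–(-0.1961, 2.56877, 0)  len=0.1647
  (v15,v18,v16) [-+-] → (-0.1961, -2.56877, 0)–(-0.1961, -2.42613, 0.0823449)  len=0.1647
  (v16,v18,v19) [-++] → (-0.1961, -2.42613, 0.0823449)–(-0.1961, -1.66876, 0.5196)  len=0.8745
  (v16,v19,v17) [-+-] → (-0.1961, -1.66876, 0.5196)–(-0.1961, -1.66876, 0.35491)  len=0.1647
  (v17,v19,v20) [-++] → (-0.1961, -1.66876, 0.35491)–(-0.1961, -1.66876, -0.5196)  len=0.8745
  (v17,v20,v15) [-+-] → (-0.1961, -1.66876, -0.5196)–(-0.1961, -1.76296, -0.465222)  len=0.1088
  (v15,v20,v18) [-++] → (-0.1961, -1.76296, -0.465222)–(-0.1961, -2.56877, 0)  len=0.9305

Chained into 2 loop(s):
  loop 1: 6 segments, perimeter = 3.1177
  loop 2: 6 segments, perimeter = 3.1177
Total perimeter = 6.235


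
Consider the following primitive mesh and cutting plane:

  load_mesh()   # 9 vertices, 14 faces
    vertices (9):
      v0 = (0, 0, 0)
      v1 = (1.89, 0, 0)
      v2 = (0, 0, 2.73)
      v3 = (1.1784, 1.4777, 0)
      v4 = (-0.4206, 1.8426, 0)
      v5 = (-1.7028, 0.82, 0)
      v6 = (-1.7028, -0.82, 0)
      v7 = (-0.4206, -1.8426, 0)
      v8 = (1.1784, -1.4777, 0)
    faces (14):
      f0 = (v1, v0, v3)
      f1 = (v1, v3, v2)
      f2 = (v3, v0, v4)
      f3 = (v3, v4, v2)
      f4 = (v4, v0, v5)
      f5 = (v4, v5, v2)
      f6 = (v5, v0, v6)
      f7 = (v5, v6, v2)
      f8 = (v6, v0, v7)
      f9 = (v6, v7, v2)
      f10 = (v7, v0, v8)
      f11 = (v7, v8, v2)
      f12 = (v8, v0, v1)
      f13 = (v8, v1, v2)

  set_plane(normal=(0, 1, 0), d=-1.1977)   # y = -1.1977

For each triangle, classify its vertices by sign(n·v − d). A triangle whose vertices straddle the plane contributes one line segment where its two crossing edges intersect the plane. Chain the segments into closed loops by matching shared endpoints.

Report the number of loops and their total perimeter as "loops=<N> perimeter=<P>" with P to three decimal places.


loops=1 perimeter=5.827

Straddling triangles (6 of 14):
  (v6,v0,v7) [++-] → (-0.273392, -1.1977, 0)–(-1.22922, -1.1977, 0)  len=0.9558
  (v6,v7,v2) [+-+] → (-1.22922, -1.1977, 0)–(-0.273392, -1.1977, 0.955485)  len=1.3515
  (v7,v0,v8) [-+-] → (-0.273392, -1.1977, 0)–(0.955112, -1.1977, 0)  len=1.2285
  (v7,v8,v2) [--+] → (0.955112, -1.1977, 0.51729)–(-0.273392, -1.1977, 0.955485)  len=1.3043
  (v8,v0,v1) [-++] → (0.955112, -1.1977, 0)–(1.31324, -1.1977, 0)  len=0.3581
  (v8,v1,v2) [-++] → (1.31324, -1.1977, 0)–(0.955112, -1.1977, 0.51729)  len=0.6292

Chained into 1 loop(s):
  loop 1: 6 segments, perimeter = 5.8274
Total perimeter = 5.827


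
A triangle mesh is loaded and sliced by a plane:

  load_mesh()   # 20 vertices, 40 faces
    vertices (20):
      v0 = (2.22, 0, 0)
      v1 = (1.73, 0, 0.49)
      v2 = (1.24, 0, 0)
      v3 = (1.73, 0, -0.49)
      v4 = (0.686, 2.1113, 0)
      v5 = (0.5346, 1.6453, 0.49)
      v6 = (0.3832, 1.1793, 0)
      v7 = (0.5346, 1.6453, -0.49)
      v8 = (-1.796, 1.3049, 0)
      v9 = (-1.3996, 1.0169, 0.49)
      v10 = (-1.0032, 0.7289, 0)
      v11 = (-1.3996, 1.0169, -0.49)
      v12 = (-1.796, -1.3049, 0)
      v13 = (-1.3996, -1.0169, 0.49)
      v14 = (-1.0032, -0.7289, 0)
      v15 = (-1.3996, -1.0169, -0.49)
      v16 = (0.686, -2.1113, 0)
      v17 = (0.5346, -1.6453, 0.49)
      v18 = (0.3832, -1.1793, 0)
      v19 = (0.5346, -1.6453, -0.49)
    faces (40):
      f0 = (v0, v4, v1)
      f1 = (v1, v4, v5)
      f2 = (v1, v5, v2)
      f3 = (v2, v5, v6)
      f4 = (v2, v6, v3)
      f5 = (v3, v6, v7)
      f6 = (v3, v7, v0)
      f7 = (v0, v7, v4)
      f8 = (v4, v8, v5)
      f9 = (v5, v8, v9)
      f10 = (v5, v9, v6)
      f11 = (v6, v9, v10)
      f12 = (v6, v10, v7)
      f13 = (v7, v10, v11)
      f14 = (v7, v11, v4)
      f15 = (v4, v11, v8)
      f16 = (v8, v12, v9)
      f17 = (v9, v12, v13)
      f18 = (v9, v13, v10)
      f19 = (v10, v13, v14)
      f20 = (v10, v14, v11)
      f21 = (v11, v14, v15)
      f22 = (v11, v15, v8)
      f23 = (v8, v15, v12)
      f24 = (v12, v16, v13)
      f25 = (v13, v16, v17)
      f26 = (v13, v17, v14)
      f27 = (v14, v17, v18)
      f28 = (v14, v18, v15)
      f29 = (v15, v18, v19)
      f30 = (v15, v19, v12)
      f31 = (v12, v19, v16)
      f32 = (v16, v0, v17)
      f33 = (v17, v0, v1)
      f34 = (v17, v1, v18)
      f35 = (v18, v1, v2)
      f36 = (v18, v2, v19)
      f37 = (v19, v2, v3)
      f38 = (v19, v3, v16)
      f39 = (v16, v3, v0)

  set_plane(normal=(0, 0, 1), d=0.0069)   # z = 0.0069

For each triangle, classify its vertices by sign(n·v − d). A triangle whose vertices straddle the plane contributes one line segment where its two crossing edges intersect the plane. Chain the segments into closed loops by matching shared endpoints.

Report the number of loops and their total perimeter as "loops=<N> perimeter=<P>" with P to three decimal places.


loops=2 perimeter=20.337

Straddling triangles (20 of 40):
  (v0,v4,v1) [--+] → (0.700701, 2.08157, 0.0069)–(2.2131, 0, 0.0069)  len=2.5730
  (v1,v4,v5) [+-+] → (0.700701, 2.08157, 0.0069)–(0.683868, 2.10474, 0.0069)  len=0.0286
  (v1,v5,v2) [++-] → (1.23007, 0.0231685, 0.0069)–(1.2469, 0, 0.0069)  len=0.0286
  (v2,v5,v6) [-+-] → (1.23007, 0.0231685, 0.0069)–(0.385332, 1.18586, 0.0069)  len=1.4372
  (v4,v8,v5) [--+] → (-1.76318, 1.30969, 0.0069)–(0.683868, 2.10474, 0.0069)  len=2.5730
  (v5,v8,v9) [+-+] → (-1.76318, 1.30969, 0.0069)–(-1.79042, 1.30084, 0.0069)  len=0.0286
  (v5,v9,v6) [++-] → (0.358095, 1.17701, 0.0069)–(0.385332, 1.18586, 0.0069)  len=0.0286
  (v6,v9,v10) [-+-] → (0.358095, 1.17701, 0.0069)–(-1.00878, 0.732956, 0.0069)  len=1.4372
  (v8,v12,v9) [--+] → (-1.79042, -1.27221, 0.0069)–(-1.79042, 1.30084, 0.0069)  len=2.5730
  (v9,v12,v13) [+-+] → (-1.79042, -1.27221, 0.0069)–(-1.79042, -1.30084, 0.0069)  len=0.0286
  (v9,v13,v10) [++-] → (-1.00878, 0.704316, 0.0069)–(-1.00878, 0.732956, 0.0069)  len=0.0286
  (v10,v13,v14) [-+-] → (-1.00878, 0.704316, 0.0069)–(-1.00878, -0.732956, 0.0069)  len=1.4373
  (v12,v16,v13) [--+] → (0.656631, -2.09589, 0.0069)–(-1.79042, -1.30084, 0.0069)  len=2.5730
  (v13,v16,v17) [+-+] → (0.656631, -2.09589, 0.0069)–(0.683868, -2.10474, 0.0069)  len=0.0286
  (v13,v17,v14) [++-] → (-0.981545, -0.741804, 0.0069)–(-1.00878, -0.732956, 0.0069)  len=0.0286
  (v14,v17,v18) [-+-] → (-0.981545, -0.741804, 0.0069)–(0.385332, -1.18586, 0.0069)  len=1.4372
  (v16,v0,v17) [--+] → (2.19627, -0.0231685, 0.0069)–(0.683868, -2.10474, 0.0069)  len=2.5730
  (v17,v0,v1) [+-+] → (2.19627, -0.0231685, 0.0069)–(2.2131, 0, 0.0069)  len=0.0286
  (v17,v1,v18) [++-] → (0.402165, -1.16269, 0.0069)–(0.385332, -1.18586, 0.0069)  len=0.0286
  (v18,v1,v2) [-+-] → (0.402165, -1.16269, 0.0069)–(1.2469, 0, 0.0069)  len=1.4372

Chained into 2 loop(s):
  loop 1: 10 segments, perimeter = 13.0082
  loop 2: 10 segments, perimeter = 7.3292
Total perimeter = 20.337


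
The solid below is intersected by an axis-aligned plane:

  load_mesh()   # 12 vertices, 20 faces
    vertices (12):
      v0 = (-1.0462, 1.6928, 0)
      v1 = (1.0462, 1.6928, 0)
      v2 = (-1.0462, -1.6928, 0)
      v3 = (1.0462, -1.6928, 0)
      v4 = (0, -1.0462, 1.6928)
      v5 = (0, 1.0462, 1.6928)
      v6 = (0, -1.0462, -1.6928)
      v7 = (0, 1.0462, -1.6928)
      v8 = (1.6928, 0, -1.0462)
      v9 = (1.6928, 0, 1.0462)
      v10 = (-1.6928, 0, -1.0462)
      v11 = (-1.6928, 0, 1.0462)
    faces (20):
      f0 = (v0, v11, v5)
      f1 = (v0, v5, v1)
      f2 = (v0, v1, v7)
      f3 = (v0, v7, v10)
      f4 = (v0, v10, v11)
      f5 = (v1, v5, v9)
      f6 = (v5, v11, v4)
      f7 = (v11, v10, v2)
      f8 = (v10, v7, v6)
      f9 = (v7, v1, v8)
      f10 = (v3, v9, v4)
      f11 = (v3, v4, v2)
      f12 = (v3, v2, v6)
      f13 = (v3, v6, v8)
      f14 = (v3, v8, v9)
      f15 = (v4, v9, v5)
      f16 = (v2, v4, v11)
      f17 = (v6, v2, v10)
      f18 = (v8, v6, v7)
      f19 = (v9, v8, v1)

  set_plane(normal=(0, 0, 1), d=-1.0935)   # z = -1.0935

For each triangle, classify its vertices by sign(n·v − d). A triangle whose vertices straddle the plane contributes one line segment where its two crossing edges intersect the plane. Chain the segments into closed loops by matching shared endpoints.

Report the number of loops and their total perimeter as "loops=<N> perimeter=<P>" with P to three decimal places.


loops=1 perimeter=8.568

Straddling triangles (8 of 20):
  (v0,v1,v7) [++-] → (0.370385, 1.27512, -1.0935)–(-0.370385, 1.27512, -1.0935)  len=0.7408
  (v0,v7,v10) [+-+] → (-0.370385, 1.27512, -1.0935)–(-1.56897, 0.0765315, -1.0935)  len=1.6951
  (v10,v7,v6) [+--] → (-1.56897, 0.0765315, -1.0935)–(-1.56897, -0.0765315, -1.0935)  len=0.1531
  (v7,v1,v8) [-++] → (0.370385, 1.27512, -1.0935)–(1.56897, 0.0765315, -1.0935)  len=1.6951
  (v3,v2,v6) [++-] → (-0.370385, -1.27512, -1.0935)–(0.370385, -1.27512, -1.0935)  len=0.7408
  (v3,v6,v8) [+-+] → (0.370385, -1.27512, -1.0935)–(1.56897, -0.0765315, -1.0935)  len=1.6951
  (v6,v2,v10) [-++] → (-0.370385, -1.27512, -1.0935)–(-1.56897, -0.0765315, -1.0935)  len=1.6951
  (v8,v6,v7) [+--] → (1.56897, -0.0765315, -1.0935)–(1.56897, 0.0765315, -1.0935)  len=0.1531

Chained into 1 loop(s):
  loop 1: 8 segments, perimeter = 8.5679
Total perimeter = 8.568


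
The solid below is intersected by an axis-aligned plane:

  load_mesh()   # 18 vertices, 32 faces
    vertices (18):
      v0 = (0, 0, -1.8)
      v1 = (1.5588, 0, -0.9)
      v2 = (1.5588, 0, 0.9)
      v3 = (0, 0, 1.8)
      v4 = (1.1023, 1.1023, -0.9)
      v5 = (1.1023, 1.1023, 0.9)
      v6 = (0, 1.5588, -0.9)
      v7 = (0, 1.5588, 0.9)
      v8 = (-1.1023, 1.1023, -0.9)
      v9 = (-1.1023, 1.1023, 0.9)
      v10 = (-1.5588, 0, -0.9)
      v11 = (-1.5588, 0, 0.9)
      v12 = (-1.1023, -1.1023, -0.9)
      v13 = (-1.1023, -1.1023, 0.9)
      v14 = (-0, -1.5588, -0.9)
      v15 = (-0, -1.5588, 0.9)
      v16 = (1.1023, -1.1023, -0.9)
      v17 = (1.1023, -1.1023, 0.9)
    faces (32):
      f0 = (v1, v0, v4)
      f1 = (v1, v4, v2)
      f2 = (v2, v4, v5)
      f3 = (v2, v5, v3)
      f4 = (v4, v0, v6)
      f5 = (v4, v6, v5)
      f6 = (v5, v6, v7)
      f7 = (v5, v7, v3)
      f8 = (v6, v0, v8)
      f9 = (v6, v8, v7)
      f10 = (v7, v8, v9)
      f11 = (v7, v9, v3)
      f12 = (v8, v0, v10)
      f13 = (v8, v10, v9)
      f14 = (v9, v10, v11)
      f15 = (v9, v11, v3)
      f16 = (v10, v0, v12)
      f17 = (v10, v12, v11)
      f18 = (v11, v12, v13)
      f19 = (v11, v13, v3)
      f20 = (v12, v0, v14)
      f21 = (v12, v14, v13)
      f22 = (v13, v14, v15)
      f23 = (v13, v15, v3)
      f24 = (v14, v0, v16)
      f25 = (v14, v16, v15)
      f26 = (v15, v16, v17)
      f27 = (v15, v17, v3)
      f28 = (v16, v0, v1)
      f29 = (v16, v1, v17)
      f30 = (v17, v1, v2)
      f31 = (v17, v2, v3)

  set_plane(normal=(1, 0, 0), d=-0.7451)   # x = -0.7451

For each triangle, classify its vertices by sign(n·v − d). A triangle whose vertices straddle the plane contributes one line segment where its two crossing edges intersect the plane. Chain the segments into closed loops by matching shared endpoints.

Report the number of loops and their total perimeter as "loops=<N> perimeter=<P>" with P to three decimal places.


Straddling triangles (12 of 32):
  (v6,v0,v8) [++-] → (-0.7451, 0.7451, -1.19164)–(-0.7451, 1.25023, -0.9)  len=0.5833
  (v6,v8,v7) [+-+] → (-0.7451, 1.25023, -0.9)–(-0.7451, 1.25023, -0.316711)  len=0.5833
  (v7,v8,v9) [+--] → (-0.7451, 1.25023, -0.316711)–(-0.7451, 1.25023, 0.9)  len=1.2167
  (v7,v9,v3) [+-+] → (-0.7451, 1.25023, 0.9)–(-0.7451, 0.7451, 1.19164)  len=0.5833
  (v8,v0,v10) [-+-] → (-0.7451, 0.7451, -1.19164)–(-0.7451, 0, -1.3698)  len=0.7661
  (v9,v11,v3) [--+] → (-0.7451, 0, 1.3698)–(-0.7451, 0.7451, 1.19164)  len=0.7661
  (v10,v0,v12) [-+-] → (-0.7451, 0, -1.3698)–(-0.7451, -0.7451, -1.19164)  len=0.7661
  (v11,v13,v3) [--+] → (-0.7451, -0.7451, 1.19164)–(-0.7451, 0, 1.3698)  len=0.7661
  (v12,v0,v14) [-++] → (-0.7451, -0.7451, -1.19164)–(-0.7451, -1.25023, -0.9)  len=0.5833
  (v12,v14,v13) [-+-] → (-0.7451, -1.25023, -0.9)–(-0.7451, -1.25023, 0.316711)  len=1.2167
  (v13,v14,v15) [-++] → (-0.7451, -1.25023, 0.316711)–(-0.7451, -1.25023, 0.9)  len=0.5833
  (v13,v15,v3) [-++] → (-0.7451, -1.25023, 0.9)–(-0.7451, -0.7451, 1.19164)  len=0.5833

Chained into 1 loop(s):
  loop 1: 12 segments, perimeter = 8.9975
Total perimeter = 8.998

loops=1 perimeter=8.998
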